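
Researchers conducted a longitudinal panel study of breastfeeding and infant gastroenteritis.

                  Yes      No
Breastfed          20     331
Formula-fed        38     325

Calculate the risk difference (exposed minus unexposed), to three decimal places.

Cells: a = 20, b = 331, c = 38, d = 325.
Risk in exposed = 20/351 = 0.056980; risk in unexposed = 38/363 = 0.104683.
Risk difference = 0.056980 − 0.104683 = -0.047703

-0.048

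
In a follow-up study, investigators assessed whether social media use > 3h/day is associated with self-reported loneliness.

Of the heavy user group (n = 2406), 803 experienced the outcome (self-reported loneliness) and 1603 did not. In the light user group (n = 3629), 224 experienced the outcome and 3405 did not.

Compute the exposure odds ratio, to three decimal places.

7.615

From the description: a = 803, b = 1603, c = 224, d = 3405.
OR = (a·d)/(b·c) = (803 × 3405) / (1603 × 224) = 2734215 / 359072 = 7.61467
The odds of self-reported loneliness are about 7.61 times as high in the heavy user group.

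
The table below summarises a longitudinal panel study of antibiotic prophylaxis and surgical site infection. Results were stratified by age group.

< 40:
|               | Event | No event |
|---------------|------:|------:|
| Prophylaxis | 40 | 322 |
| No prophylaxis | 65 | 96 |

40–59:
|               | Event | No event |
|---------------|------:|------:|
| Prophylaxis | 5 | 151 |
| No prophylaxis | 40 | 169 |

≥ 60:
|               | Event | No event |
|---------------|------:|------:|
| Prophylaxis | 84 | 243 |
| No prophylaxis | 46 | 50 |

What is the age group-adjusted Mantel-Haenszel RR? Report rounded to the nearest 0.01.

0.35

RR_MH = Σ(aᵢ·n₀ᵢ/nᵢ) / Σ(cᵢ·n₁ᵢ/nᵢ), with n₁ᵢ = aᵢ+bᵢ (exposed), n₀ᵢ = cᵢ+dᵢ (unexposed), nᵢ = n₁ᵢ+n₀ᵢ.
Stratum 1 (< 40): n₁ = 362, n₀ = 161, n = 523; a·n₀/n = 40·161/523 = 12.3136; c·n₁/n = 65·362/523 = 44.9904
Stratum 2 (40–59): n₁ = 156, n₀ = 209, n = 365; a·n₀/n = 5·209/365 = 2.8630; c·n₁/n = 40·156/365 = 17.0959
Stratum 3 (≥ 60): n₁ = 327, n₀ = 96, n = 423; a·n₀/n = 84·96/423 = 19.0638; c·n₁/n = 46·327/423 = 35.5603
RR_MH = (12.3136 + 2.8630 + 19.0638) / (44.9904 + 17.0959 + 35.5603) = 34.2404 / 97.6466 = 0.35066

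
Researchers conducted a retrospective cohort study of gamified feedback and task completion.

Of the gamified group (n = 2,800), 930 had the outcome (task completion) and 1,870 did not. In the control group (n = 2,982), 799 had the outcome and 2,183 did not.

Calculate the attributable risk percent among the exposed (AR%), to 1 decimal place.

From the description: a = 930, b = 1870, c = 799, d = 2183.
Risk in exposed = 930/2800 = 0.33214; risk in unexposed = 799/2982 = 0.26794.
RR = 0.33214/0.26794 = 1.23961
AR% = (RR − 1)/RR × 100 = (1.23961 − 1)/1.23961 × 100 = 19.3296%

19.3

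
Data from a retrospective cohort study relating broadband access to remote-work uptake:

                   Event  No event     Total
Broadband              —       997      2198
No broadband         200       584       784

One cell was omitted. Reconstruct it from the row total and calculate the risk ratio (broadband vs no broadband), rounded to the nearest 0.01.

2.14

The missing cell is in the exposed row: 2198 − 997 = 1201.
So a = 1201, b = 997, c = 200, d = 584.
RR = [a/(a+b)] / [c/(c+d)] = (1201/2198) / (200/784) = 0.54641/0.25510 = 2.14191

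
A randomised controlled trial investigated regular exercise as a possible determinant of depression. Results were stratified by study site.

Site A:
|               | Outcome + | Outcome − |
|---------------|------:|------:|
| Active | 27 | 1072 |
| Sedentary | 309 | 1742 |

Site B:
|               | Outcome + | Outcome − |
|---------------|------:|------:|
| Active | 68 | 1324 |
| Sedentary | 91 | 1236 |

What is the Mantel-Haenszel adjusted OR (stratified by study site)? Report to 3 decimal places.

OR_MH = Σ(aᵢdᵢ/nᵢ) / Σ(bᵢcᵢ/nᵢ), where nᵢ is the stratum total.
Stratum 1 (Site A): n = 3150; a·d/n = 27·1742/3150 = 14.9314; b·c/n = 1072·309/3150 = 105.1581
Stratum 2 (Site B): n = 2719; a·d/n = 68·1236/2719 = 30.9114; b·c/n = 1324·91/2719 = 44.3119
OR_MH = (14.9314 + 30.9114) / (105.1581 + 44.3119) = 45.8428 / 149.4700 = 0.30670

0.307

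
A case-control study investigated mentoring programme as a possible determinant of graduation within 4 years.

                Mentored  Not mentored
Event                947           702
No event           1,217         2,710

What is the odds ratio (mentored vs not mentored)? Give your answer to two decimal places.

Reading the table with exposure as columns: a = 947 (Mentored, case), b = 1217 (Mentored, non-case), c = 702 (Not mentored, case), d = 2710.
OR = (a·d)/(b·c) = (947 × 2710) / (1217 × 702) = 2566370 / 854334 = 3.00394
The odds of graduation within 4 years are about 3.00 times as high in the mentored group.

3.00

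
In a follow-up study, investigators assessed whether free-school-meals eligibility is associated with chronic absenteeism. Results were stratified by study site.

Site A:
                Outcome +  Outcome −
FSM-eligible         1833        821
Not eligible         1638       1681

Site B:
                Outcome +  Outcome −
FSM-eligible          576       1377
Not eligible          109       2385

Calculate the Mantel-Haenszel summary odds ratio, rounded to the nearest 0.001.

OR_MH = Σ(aᵢdᵢ/nᵢ) / Σ(bᵢcᵢ/nᵢ), where nᵢ is the stratum total.
Stratum 1 (Site A): n = 5973; a·d/n = 1833·1681/5973 = 515.8669; b·c/n = 821·1638/5973 = 225.1462
Stratum 2 (Site B): n = 4447; a·d/n = 576·2385/4447 = 308.9184; b·c/n = 1377·109/4447 = 33.7515
OR_MH = (515.8669 + 308.9184) / (225.1462 + 33.7515) = 824.7853 / 258.8977 = 3.18576

3.186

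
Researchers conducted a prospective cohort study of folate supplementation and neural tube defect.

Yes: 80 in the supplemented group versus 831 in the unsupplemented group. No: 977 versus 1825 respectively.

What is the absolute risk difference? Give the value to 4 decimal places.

From the description: a = 80, b = 977, c = 831, d = 1825.
Risk in exposed = 80/1057 = 0.075686; risk in unexposed = 831/2656 = 0.312877.
Risk difference = 0.075686 − 0.312877 = -0.237191

-0.2372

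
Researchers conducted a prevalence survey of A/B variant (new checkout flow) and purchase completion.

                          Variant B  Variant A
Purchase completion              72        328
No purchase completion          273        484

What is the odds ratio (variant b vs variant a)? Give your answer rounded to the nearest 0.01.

Reading the table with exposure as columns: a = 72 (Variant B, case), b = 273 (Variant B, non-case), c = 328 (Variant A, case), d = 484.
OR = (a·d)/(b·c) = (72 × 484) / (273 × 328) = 34848 / 89544 = 0.38917
Exposure is associated with lower odds of purchase completion (OR = 0.39 < 1).

0.39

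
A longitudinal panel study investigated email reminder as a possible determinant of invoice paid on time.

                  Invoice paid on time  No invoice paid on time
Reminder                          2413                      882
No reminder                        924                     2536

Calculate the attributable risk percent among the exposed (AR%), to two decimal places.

Cells: a = 2413, b = 882, c = 924, d = 2536.
Risk in exposed = 2413/3295 = 0.73232; risk in unexposed = 924/3460 = 0.26705.
RR = 0.73232/0.26705 = 2.74224
AR% = (RR − 1)/RR × 100 = (2.74224 − 1)/2.74224 × 100 = 63.5335%

63.53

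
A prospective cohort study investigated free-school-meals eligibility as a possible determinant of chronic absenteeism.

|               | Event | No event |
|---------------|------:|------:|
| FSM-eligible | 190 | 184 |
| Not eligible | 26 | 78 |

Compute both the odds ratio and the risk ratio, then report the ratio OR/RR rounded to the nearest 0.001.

1.524

Cells: a = 190, b = 184, c = 26, d = 78.
OR = (190·78)/(184·26) = 14820/4784 = 3.09783
Risk in exposed = 190/374 = 0.50802; risk in unexposed = 26/104 = 0.25000; RR = 2.03209
OR/RR = 3.09783 / 2.03209 = 1.52446
The outcome is not rare, so the OR lies further from 1 than the RR.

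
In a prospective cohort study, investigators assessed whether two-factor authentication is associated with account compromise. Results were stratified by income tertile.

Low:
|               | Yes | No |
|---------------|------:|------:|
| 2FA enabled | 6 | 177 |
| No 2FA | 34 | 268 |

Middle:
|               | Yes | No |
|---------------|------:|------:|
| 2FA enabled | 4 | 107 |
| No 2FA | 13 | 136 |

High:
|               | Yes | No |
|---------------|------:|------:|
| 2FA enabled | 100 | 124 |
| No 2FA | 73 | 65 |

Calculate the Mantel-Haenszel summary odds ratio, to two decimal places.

OR_MH = Σ(aᵢdᵢ/nᵢ) / Σ(bᵢcᵢ/nᵢ), where nᵢ is the stratum total.
Stratum 1 (Low): n = 485; a·d/n = 6·268/485 = 3.3155; b·c/n = 177·34/485 = 12.4082
Stratum 2 (Middle): n = 260; a·d/n = 4·136/260 = 2.0923; b·c/n = 107·13/260 = 5.3500
Stratum 3 (High): n = 362; a·d/n = 100·65/362 = 17.9558; b·c/n = 124·73/362 = 25.0055
OR_MH = (3.3155 + 2.0923 + 17.9558) / (12.4082 + 5.3500 + 25.0055) = 23.3636 / 42.7638 = 0.54634

0.55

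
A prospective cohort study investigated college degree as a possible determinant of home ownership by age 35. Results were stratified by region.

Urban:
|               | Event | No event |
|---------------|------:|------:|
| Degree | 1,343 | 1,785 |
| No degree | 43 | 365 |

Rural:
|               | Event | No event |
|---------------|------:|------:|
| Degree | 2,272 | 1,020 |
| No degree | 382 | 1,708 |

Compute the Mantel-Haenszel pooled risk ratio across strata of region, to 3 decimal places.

RR_MH = Σ(aᵢ·n₀ᵢ/nᵢ) / Σ(cᵢ·n₁ᵢ/nᵢ), with n₁ᵢ = aᵢ+bᵢ (exposed), n₀ᵢ = cᵢ+dᵢ (unexposed), nᵢ = n₁ᵢ+n₀ᵢ.
Stratum 1 (Urban): n₁ = 3128, n₀ = 408, n = 3536; a·n₀/n = 1343·408/3536 = 154.9615; c·n₁/n = 43·3128/3536 = 38.0385
Stratum 2 (Rural): n₁ = 3292, n₀ = 2090, n = 5382; a·n₀/n = 2272·2090/5382 = 882.2891; c·n₁/n = 382·3292/5382 = 233.6574
RR_MH = (154.9615 + 882.2891) / (38.0385 + 233.6574) = 1037.2507 / 271.6958 = 3.81769

3.818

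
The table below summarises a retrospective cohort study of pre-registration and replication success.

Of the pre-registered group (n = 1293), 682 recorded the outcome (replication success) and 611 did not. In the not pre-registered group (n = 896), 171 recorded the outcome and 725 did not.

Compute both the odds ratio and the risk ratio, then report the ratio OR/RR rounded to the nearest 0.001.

1.712

From the description: a = 682, b = 611, c = 171, d = 725.
OR = (682·725)/(611·171) = 494450/104481 = 4.73244
Risk in exposed = 682/1293 = 0.52746; risk in unexposed = 171/896 = 0.19085; RR = 2.76374
OR/RR = 4.73244 / 2.76374 = 1.71233
The outcome is not rare, so the OR lies further from 1 than the RR.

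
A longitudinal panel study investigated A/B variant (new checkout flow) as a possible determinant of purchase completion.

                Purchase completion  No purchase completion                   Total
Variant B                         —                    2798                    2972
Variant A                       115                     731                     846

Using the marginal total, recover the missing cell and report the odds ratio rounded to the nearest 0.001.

The missing cell is in the exposed row: 2972 − 2798 = 174.
So a = 174, b = 2798, c = 115, d = 731.
OR = (a·d)/(b·c) = (174 × 731) / (2798 × 115) = 127194 / 321770 = 0.39529

0.395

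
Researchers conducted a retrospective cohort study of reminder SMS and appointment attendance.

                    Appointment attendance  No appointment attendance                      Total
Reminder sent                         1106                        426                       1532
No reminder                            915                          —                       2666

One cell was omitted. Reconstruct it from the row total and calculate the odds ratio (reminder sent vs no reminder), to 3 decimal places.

4.968

The missing cell is in the unexposed row: 2666 − 915 = 1751.
So a = 1106, b = 426, c = 915, d = 1751.
OR = (a·d)/(b·c) = (1106 × 1751) / (426 × 915) = 1936606 / 389790 = 4.96833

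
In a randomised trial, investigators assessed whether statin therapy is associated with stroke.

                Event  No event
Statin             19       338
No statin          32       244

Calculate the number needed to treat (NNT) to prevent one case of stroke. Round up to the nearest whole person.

Risk in treated group = 19/357 = 0.05322; risk in control = 32/276 = 0.11594.
Absolute risk reduction = 0.11594 − 0.05322 = 0.06272
NNT = 1 / ARR = 1 / 0.06272 = 15.944 → round up → 16

16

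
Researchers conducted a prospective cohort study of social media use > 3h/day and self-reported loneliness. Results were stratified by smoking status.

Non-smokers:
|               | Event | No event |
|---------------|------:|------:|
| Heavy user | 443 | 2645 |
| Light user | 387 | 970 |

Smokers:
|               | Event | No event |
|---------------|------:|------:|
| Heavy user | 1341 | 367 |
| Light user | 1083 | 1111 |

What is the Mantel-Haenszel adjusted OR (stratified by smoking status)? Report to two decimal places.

OR_MH = Σ(aᵢdᵢ/nᵢ) / Σ(bᵢcᵢ/nᵢ), where nᵢ is the stratum total.
Stratum 1 (Non-smokers): n = 4445; a·d/n = 443·970/4445 = 96.6727; b·c/n = 2645·387/4445 = 230.2846
Stratum 2 (Smokers): n = 3902; a·d/n = 1341·1111/3902 = 381.8173; b·c/n = 367·1083/3902 = 101.8608
OR_MH = (96.6727 + 381.8173) / (230.2846 + 101.8608) = 478.4899 / 332.1454 = 1.44060

1.44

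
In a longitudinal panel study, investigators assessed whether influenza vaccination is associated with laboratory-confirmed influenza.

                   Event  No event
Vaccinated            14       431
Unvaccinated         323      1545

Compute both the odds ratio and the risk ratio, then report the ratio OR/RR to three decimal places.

Cells: a = 14, b = 431, c = 323, d = 1545.
OR = (14·1545)/(431·323) = 21630/139213 = 0.15537
Risk in exposed = 14/445 = 0.03146; risk in unexposed = 323/1868 = 0.17291; RR = 0.18195
OR/RR = 0.15537 / 0.18195 = 0.85395
The outcome is not rare, so the OR lies further from 1 than the RR.

0.854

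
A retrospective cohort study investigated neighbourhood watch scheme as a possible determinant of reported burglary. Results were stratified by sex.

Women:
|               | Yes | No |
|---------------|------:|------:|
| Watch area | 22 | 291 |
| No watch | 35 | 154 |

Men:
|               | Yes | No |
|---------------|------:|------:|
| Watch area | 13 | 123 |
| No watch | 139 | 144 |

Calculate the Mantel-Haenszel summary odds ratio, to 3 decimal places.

OR_MH = Σ(aᵢdᵢ/nᵢ) / Σ(bᵢcᵢ/nᵢ), where nᵢ is the stratum total.
Stratum 1 (Women): n = 502; a·d/n = 22·154/502 = 6.7490; b·c/n = 291·35/502 = 20.2888
Stratum 2 (Men): n = 419; a·d/n = 13·144/419 = 4.4678; b·c/n = 123·139/419 = 40.8043
OR_MH = (6.7490 + 4.4678) / (20.2888 + 40.8043) = 11.2168 / 61.0931 = 0.18360

0.184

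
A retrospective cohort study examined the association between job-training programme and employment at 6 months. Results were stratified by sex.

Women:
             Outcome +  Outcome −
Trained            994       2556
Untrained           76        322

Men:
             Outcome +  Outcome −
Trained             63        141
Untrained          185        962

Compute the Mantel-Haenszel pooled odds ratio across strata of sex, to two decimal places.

1.84

OR_MH = Σ(aᵢdᵢ/nᵢ) / Σ(bᵢcᵢ/nᵢ), where nᵢ is the stratum total.
Stratum 1 (Women): n = 3948; a·d/n = 994·322/3948 = 81.0709; b·c/n = 2556·76/3948 = 49.2036
Stratum 2 (Men): n = 1351; a·d/n = 63·962/1351 = 44.8601; b·c/n = 141·185/1351 = 19.3079
OR_MH = (81.0709 + 44.8601) / (49.2036 + 19.3079) = 125.9310 / 68.5116 = 1.83810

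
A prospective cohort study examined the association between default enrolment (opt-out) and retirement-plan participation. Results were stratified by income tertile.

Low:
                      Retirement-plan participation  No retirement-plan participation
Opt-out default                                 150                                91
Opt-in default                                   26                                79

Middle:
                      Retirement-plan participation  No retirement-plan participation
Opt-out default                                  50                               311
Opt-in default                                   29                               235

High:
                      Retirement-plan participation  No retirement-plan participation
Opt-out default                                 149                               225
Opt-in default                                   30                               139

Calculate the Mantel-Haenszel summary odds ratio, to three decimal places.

2.706

OR_MH = Σ(aᵢdᵢ/nᵢ) / Σ(bᵢcᵢ/nᵢ), where nᵢ is the stratum total.
Stratum 1 (Low): n = 346; a·d/n = 150·79/346 = 34.2486; b·c/n = 91·26/346 = 6.8382
Stratum 2 (Middle): n = 625; a·d/n = 50·235/625 = 18.8000; b·c/n = 311·29/625 = 14.4304
Stratum 3 (High): n = 543; a·d/n = 149·139/543 = 38.1418; b·c/n = 225·30/543 = 12.4309
OR_MH = (34.2486 + 18.8000 + 38.1418) / (6.8382 + 14.4304 + 12.4309) = 91.1904 / 33.6995 = 2.70599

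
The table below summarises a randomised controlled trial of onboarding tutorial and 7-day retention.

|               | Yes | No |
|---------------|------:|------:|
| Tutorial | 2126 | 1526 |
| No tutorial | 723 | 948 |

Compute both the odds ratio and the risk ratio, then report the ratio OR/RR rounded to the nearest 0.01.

Cells: a = 2126, b = 1526, c = 723, d = 948.
OR = (2126·948)/(1526·723) = 2015448/1103298 = 1.82675
Risk in exposed = 2126/3652 = 0.58215; risk in unexposed = 723/1671 = 0.43268; RR = 1.34546
OR/RR = 1.82675 / 1.34546 = 1.35771
The outcome is not rare, so the OR lies further from 1 than the RR.

1.36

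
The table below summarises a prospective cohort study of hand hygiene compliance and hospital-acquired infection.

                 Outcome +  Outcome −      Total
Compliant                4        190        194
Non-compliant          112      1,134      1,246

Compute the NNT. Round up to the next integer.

Risk in treated group = 4/194 = 0.02062; risk in control = 112/1246 = 0.08989.
Absolute risk reduction = 0.08989 − 0.02062 = 0.06927
NNT = 1 / ARR = 1 / 0.06927 = 14.436 → round up → 15

15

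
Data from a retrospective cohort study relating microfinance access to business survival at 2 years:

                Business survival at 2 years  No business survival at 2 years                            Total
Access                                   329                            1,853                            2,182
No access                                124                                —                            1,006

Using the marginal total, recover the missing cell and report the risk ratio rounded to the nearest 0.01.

1.22

The missing cell is in the unexposed row: 1006 − 124 = 882.
So a = 329, b = 1853, c = 124, d = 882.
RR = [a/(a+b)] / [c/(c+d)] = (329/2182) / (124/1006) = 0.15078/0.12326 = 1.22326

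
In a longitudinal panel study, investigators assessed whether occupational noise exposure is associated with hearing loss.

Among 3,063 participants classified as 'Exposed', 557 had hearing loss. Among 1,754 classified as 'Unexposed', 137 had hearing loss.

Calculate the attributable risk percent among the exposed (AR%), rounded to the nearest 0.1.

57.0

From the description: a = 557, b = 2506, c = 137, d = 1617.
Risk in exposed = 557/3063 = 0.18185; risk in unexposed = 137/1754 = 0.07811.
RR = 0.18185/0.07811 = 2.32818
AR% = (RR − 1)/RR × 100 = (2.32818 − 1)/2.32818 × 100 = 57.0481%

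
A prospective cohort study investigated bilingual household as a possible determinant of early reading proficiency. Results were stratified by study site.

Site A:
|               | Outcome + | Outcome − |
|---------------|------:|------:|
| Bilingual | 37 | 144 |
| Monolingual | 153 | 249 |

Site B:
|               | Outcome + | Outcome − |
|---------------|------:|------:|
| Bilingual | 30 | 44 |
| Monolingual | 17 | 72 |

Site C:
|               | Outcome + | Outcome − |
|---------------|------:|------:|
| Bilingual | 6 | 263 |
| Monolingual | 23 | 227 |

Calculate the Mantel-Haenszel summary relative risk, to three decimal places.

RR_MH = Σ(aᵢ·n₀ᵢ/nᵢ) / Σ(cᵢ·n₁ᵢ/nᵢ), with n₁ᵢ = aᵢ+bᵢ (exposed), n₀ᵢ = cᵢ+dᵢ (unexposed), nᵢ = n₁ᵢ+n₀ᵢ.
Stratum 1 (Site A): n₁ = 181, n₀ = 402, n = 583; a·n₀/n = 37·402/583 = 25.5129; c·n₁/n = 153·181/583 = 47.5009
Stratum 2 (Site B): n₁ = 74, n₀ = 89, n = 163; a·n₀/n = 30·89/163 = 16.3804; c·n₁/n = 17·74/163 = 7.7178
Stratum 3 (Site C): n₁ = 269, n₀ = 250, n = 519; a·n₀/n = 6·250/519 = 2.8902; c·n₁/n = 23·269/519 = 11.9210
RR_MH = (25.5129 + 16.3804 + 2.8902) / (47.5009 + 7.7178 + 11.9210) = 44.7834 / 67.1397 = 0.66702

0.667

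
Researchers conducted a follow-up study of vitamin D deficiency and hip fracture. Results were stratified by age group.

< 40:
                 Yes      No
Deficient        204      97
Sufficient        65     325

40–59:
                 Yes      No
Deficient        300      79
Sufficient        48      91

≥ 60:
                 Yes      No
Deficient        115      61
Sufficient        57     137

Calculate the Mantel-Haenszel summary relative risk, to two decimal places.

2.83

RR_MH = Σ(aᵢ·n₀ᵢ/nᵢ) / Σ(cᵢ·n₁ᵢ/nᵢ), with n₁ᵢ = aᵢ+bᵢ (exposed), n₀ᵢ = cᵢ+dᵢ (unexposed), nᵢ = n₁ᵢ+n₀ᵢ.
Stratum 1 (< 40): n₁ = 301, n₀ = 390, n = 691; a·n₀/n = 204·390/691 = 115.1375; c·n₁/n = 65·301/691 = 28.3140
Stratum 2 (40–59): n₁ = 379, n₀ = 139, n = 518; a·n₀/n = 300·139/518 = 80.5019; c·n₁/n = 48·379/518 = 35.1197
Stratum 3 (≥ 60): n₁ = 176, n₀ = 194, n = 370; a·n₀/n = 115·194/370 = 60.2973; c·n₁/n = 57·176/370 = 27.1135
RR_MH = (115.1375 + 80.5019 + 60.2973) / (28.3140 + 35.1197 + 27.1135) = 255.9367 / 90.5472 = 2.82655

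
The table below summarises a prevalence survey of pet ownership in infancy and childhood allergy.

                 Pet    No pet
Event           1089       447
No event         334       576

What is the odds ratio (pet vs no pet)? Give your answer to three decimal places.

Reading the table with exposure as columns: a = 1089 (Pet, case), b = 334 (Pet, non-case), c = 447 (No pet, case), d = 576.
OR = (a·d)/(b·c) = (1089 × 576) / (334 × 447) = 627264 / 149298 = 4.20142
The odds of childhood allergy are about 4.20 times as high in the pet group.

4.201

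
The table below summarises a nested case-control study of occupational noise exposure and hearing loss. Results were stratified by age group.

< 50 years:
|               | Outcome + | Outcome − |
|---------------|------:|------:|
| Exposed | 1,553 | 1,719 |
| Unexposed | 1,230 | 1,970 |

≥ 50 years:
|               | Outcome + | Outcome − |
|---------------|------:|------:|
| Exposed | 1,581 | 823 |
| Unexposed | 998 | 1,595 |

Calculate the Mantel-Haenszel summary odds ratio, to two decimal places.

OR_MH = Σ(aᵢdᵢ/nᵢ) / Σ(bᵢcᵢ/nᵢ), where nᵢ is the stratum total.
Stratum 1 (< 50 years): n = 6472; a·d/n = 1553·1970/6472 = 472.7148; b·c/n = 1719·1230/6472 = 326.6950
Stratum 2 (≥ 50 years): n = 4997; a·d/n = 1581·1595/4997 = 504.6418; b·c/n = 823·998/4997 = 164.3694
OR_MH = (472.7148 + 504.6418) / (326.6950 + 164.3694) = 977.3566 / 491.0644 = 1.99028

1.99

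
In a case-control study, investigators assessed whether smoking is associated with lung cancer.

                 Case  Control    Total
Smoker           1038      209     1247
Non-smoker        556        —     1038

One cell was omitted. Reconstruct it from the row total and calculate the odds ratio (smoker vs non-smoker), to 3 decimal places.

4.305

The missing cell is in the unexposed row: 1038 − 556 = 482.
So a = 1038, b = 209, c = 556, d = 482.
OR = (a·d)/(b·c) = (1038 × 482) / (209 × 556) = 500316 / 116204 = 4.30550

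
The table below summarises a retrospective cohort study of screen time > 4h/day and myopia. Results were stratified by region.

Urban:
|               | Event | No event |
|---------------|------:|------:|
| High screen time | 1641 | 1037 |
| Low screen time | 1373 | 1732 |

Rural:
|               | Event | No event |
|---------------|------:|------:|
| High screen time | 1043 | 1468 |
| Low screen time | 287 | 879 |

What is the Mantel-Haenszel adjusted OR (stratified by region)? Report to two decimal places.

2.05

OR_MH = Σ(aᵢdᵢ/nᵢ) / Σ(bᵢcᵢ/nᵢ), where nᵢ is the stratum total.
Stratum 1 (Urban): n = 5783; a·d/n = 1641·1732/5783 = 491.4771; b·c/n = 1037·1373/5783 = 246.2046
Stratum 2 (Rural): n = 3677; a·d/n = 1043·879/3677 = 249.3329; b·c/n = 1468·287/3677 = 114.5815
OR_MH = (491.4771 + 249.3329) / (246.2046 + 114.5815) = 740.8100 / 360.7860 = 2.05332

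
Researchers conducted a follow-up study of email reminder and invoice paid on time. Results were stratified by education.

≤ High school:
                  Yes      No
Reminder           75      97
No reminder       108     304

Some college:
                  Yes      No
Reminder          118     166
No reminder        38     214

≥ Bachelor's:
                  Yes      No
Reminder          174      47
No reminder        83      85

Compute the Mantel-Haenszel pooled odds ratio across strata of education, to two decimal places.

OR_MH = Σ(aᵢdᵢ/nᵢ) / Σ(bᵢcᵢ/nᵢ), where nᵢ is the stratum total.
Stratum 1 (≤ High school): n = 584; a·d/n = 75·304/584 = 39.0411; b·c/n = 97·108/584 = 17.9384
Stratum 2 (Some college): n = 536; a·d/n = 118·214/536 = 47.1119; b·c/n = 166·38/536 = 11.7687
Stratum 3 (≥ Bachelor's): n = 389; a·d/n = 174·85/389 = 38.0206; b·c/n = 47·83/389 = 10.0283
OR_MH = (39.0411 + 47.1119 + 38.0206) / (17.9384 + 11.7687 + 10.0283) = 124.1736 / 39.7353 = 3.12502

3.13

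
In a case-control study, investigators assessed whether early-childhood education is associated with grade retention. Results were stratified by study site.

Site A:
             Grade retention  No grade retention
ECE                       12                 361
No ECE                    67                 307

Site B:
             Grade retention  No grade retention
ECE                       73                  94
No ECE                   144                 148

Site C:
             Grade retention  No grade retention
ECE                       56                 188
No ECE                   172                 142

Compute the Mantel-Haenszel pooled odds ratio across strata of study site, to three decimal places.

OR_MH = Σ(aᵢdᵢ/nᵢ) / Σ(bᵢcᵢ/nᵢ), where nᵢ is the stratum total.
Stratum 1 (Site A): n = 747; a·d/n = 12·307/747 = 4.9317; b·c/n = 361·67/747 = 32.3788
Stratum 2 (Site B): n = 459; a·d/n = 73·148/459 = 23.5381; b·c/n = 94·144/459 = 29.4902
Stratum 3 (Site C): n = 558; a·d/n = 56·142/558 = 14.2509; b·c/n = 188·172/558 = 57.9498
OR_MH = (4.9317 + 23.5381 + 14.2509) / (32.3788 + 29.4902 + 57.9498) = 42.7207 / 119.8189 = 0.35654

0.357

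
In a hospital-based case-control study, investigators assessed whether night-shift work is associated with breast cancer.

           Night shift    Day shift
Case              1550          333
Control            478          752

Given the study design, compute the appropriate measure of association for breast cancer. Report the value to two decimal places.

7.32

Reading the table with exposure as columns: a = 1550 (Night shift, case), b = 478 (Night shift, non-case), c = 333 (Day shift, case), d = 752.
This is a hospital-based case-control study: participants were sampled on outcome status, so risks in the source population cannot be estimated directly — relative risk is not valid here. The odds ratio is the appropriate measure.
OR = (a·d)/(b·c) = (1550 × 752) / (478 × 333) = 1165600 / 159174 = 7.32280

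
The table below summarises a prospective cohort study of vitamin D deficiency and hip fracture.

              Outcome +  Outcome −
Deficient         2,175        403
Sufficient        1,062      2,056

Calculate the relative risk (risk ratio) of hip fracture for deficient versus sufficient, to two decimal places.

2.48

Cells: a = 2175, b = 403, c = 1062, d = 2056.
Risk in exposed = 2175/2578 = 0.84368; risk in unexposed = 1062/3118 = 0.34060.
RR = 0.84368 / 0.34060 = 2.47701
The risk among the exposed is 2.48 times that among the unexposed.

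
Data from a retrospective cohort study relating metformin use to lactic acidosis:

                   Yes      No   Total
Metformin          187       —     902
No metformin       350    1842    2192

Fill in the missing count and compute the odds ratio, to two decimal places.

The missing cell is in the exposed row: 902 − 187 = 715.
So a = 187, b = 715, c = 350, d = 1842.
OR = (a·d)/(b·c) = (187 × 1842) / (715 × 350) = 344454 / 250250 = 1.37644

1.38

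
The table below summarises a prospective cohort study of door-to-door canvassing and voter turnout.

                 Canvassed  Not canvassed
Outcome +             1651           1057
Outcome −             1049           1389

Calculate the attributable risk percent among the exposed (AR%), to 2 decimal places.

29.33

Reading the table with exposure as columns: a = 1651 (Canvassed, case), b = 1049 (Canvassed, non-case), c = 1057 (Not canvassed, case), d = 1389.
Risk in exposed = 1651/2700 = 0.61148; risk in unexposed = 1057/2446 = 0.43213.
RR = 0.61148/0.43213 = 1.41503
AR% = (RR − 1)/RR × 100 = (1.41503 − 1)/1.41503 × 100 = 29.3300%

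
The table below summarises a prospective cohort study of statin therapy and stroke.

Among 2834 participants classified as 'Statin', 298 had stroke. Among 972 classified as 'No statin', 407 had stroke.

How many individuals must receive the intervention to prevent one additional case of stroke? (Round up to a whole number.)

4

Risk in treated group = 298/2834 = 0.10515; risk in control = 407/972 = 0.41872.
Absolute risk reduction = 0.41872 − 0.10515 = 0.31357
NNT = 1 / ARR = 1 / 0.31357 = 3.189 → round up → 4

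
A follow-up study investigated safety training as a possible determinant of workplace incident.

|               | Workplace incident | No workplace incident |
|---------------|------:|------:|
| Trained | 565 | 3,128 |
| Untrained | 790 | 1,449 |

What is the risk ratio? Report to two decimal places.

Cells: a = 565, b = 3128, c = 790, d = 1449.
Risk in exposed = 565/3693 = 0.15299; risk in unexposed = 790/2239 = 0.35284.
RR = 0.15299 / 0.35284 = 0.43361
The risk is 57% lower among the exposed than among the unexposed.

0.43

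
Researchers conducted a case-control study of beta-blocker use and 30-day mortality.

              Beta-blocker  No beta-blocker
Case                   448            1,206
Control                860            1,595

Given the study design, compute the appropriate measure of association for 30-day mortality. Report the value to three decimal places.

0.689

Reading the table with exposure as columns: a = 448 (Beta-blocker, case), b = 860 (Beta-blocker, non-case), c = 1206 (No beta-blocker, case), d = 1595.
This is a case-control study: participants were sampled on outcome status, so risks in the source population cannot be estimated directly — relative risk is not valid here. The odds ratio is the appropriate measure.
OR = (a·d)/(b·c) = (448 × 1595) / (860 × 1206) = 714560 / 1037160 = 0.68896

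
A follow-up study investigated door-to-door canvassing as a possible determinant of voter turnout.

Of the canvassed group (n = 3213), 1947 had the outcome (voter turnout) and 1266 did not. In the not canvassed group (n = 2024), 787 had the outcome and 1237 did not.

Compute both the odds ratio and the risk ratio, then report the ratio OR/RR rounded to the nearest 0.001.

1.551

From the description: a = 1947, b = 1266, c = 787, d = 1237.
OR = (1947·1237)/(1266·787) = 2408439/996342 = 2.41728
Risk in exposed = 1947/3213 = 0.60598; risk in unexposed = 787/2024 = 0.38883; RR = 1.55844
OR/RR = 2.41728 / 1.55844 = 1.55109
The outcome is not rare, so the OR lies further from 1 than the RR.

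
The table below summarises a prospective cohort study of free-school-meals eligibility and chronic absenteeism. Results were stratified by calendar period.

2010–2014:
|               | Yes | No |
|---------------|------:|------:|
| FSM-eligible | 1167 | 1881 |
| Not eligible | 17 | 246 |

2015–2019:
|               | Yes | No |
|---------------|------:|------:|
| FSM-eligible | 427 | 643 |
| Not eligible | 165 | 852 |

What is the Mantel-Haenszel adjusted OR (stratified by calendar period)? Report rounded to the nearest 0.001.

OR_MH = Σ(aᵢdᵢ/nᵢ) / Σ(bᵢcᵢ/nᵢ), where nᵢ is the stratum total.
Stratum 1 (2010–2014): n = 3311; a·d/n = 1167·246/3311 = 86.7055; b·c/n = 1881·17/3311 = 9.6578
Stratum 2 (2015–2019): n = 2087; a·d/n = 427·852/2087 = 174.3191; b·c/n = 643·165/2087 = 50.8361
OR_MH = (86.7055 + 174.3191) / (9.6578 + 50.8361) = 261.0246 / 60.4939 = 4.31489

4.315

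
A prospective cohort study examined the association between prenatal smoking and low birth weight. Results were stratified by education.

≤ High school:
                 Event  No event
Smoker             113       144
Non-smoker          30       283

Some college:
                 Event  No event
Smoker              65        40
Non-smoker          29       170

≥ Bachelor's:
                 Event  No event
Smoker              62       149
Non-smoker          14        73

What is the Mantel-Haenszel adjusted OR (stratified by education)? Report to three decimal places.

OR_MH = Σ(aᵢdᵢ/nᵢ) / Σ(bᵢcᵢ/nᵢ), where nᵢ is the stratum total.
Stratum 1 (≤ High school): n = 570; a·d/n = 113·283/570 = 56.1035; b·c/n = 144·30/570 = 7.5789
Stratum 2 (Some college): n = 304; a·d/n = 65·170/304 = 36.3487; b·c/n = 40·29/304 = 3.8158
Stratum 3 (≥ Bachelor's): n = 298; a·d/n = 62·73/298 = 15.1879; b·c/n = 149·14/298 = 7.0000
OR_MH = (56.1035 + 36.3487 + 15.1879) / (7.5789 + 3.8158 + 7.0000) = 107.6401 / 18.3947 = 5.85168

5.852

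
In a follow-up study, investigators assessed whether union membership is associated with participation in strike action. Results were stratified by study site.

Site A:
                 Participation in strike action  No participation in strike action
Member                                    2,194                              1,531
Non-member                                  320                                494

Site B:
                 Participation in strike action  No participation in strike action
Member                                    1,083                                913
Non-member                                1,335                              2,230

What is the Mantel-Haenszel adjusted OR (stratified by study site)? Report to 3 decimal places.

2.058

OR_MH = Σ(aᵢdᵢ/nᵢ) / Σ(bᵢcᵢ/nᵢ), where nᵢ is the stratum total.
Stratum 1 (Site A): n = 4539; a·d/n = 2194·494/4539 = 238.7830; b·c/n = 1531·320/4539 = 107.9357
Stratum 2 (Site B): n = 5561; a·d/n = 1083·2230/5561 = 434.2906; b·c/n = 913·1335/5561 = 219.1791
OR_MH = (238.7830 + 434.2906) / (107.9357 + 219.1791) = 673.0736 / 327.1148 = 2.05761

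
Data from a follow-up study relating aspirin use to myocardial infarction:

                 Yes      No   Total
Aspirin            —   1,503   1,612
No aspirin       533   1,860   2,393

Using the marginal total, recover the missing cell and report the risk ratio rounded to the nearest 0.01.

The missing cell is in the exposed row: 1612 − 1503 = 109.
So a = 109, b = 1503, c = 533, d = 1860.
RR = [a/(a+b)] / [c/(c+d)] = (109/1612) / (533/2393) = 0.06762/0.22273 = 0.30358

0.30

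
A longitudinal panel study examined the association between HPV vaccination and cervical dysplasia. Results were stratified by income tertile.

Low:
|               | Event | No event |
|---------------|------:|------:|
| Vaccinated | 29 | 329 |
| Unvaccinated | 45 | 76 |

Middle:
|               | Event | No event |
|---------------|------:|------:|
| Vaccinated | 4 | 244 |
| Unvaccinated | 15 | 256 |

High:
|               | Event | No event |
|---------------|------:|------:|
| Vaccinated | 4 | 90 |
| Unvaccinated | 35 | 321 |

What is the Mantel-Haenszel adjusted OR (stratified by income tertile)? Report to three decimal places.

0.210

OR_MH = Σ(aᵢdᵢ/nᵢ) / Σ(bᵢcᵢ/nᵢ), where nᵢ is the stratum total.
Stratum 1 (Low): n = 479; a·d/n = 29·76/479 = 4.6013; b·c/n = 329·45/479 = 30.9081
Stratum 2 (Middle): n = 519; a·d/n = 4·256/519 = 1.9730; b·c/n = 244·15/519 = 7.0520
Stratum 3 (High): n = 450; a·d/n = 4·321/450 = 2.8533; b·c/n = 90·35/450 = 7.0000
OR_MH = (4.6013 + 1.9730 + 2.8533) / (30.9081 + 7.0520 + 7.0000) = 9.4276 / 44.9602 = 0.20969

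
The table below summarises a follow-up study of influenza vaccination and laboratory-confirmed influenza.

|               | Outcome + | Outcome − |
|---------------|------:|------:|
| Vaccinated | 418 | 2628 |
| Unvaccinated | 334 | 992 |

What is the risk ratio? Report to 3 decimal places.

0.545

Cells: a = 418, b = 2628, c = 334, d = 992.
Risk in exposed = 418/3046 = 0.13723; risk in unexposed = 334/1326 = 0.25189.
RR = 0.13723 / 0.25189 = 0.54481
The risk is 46% lower among the exposed than among the unexposed.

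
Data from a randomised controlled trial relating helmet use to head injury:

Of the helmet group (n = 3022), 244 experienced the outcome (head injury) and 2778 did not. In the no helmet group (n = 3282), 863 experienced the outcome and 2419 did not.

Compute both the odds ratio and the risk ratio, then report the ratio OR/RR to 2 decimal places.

0.80

From the description: a = 244, b = 2778, c = 863, d = 2419.
OR = (244·2419)/(2778·863) = 590236/2397414 = 0.24620
Risk in exposed = 244/3022 = 0.08074; risk in unexposed = 863/3282 = 0.26295; RR = 0.30706
OR/RR = 0.24620 / 0.30706 = 0.80179
The outcome is not rare, so the OR lies further from 1 than the RR.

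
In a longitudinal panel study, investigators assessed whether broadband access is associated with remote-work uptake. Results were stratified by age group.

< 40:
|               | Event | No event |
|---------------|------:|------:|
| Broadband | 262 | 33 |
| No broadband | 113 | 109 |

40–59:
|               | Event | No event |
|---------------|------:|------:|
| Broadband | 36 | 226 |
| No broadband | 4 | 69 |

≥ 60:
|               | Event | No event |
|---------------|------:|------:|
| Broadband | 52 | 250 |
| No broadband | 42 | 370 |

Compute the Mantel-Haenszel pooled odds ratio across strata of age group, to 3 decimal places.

3.640

OR_MH = Σ(aᵢdᵢ/nᵢ) / Σ(bᵢcᵢ/nᵢ), where nᵢ is the stratum total.
Stratum 1 (< 40): n = 517; a·d/n = 262·109/517 = 55.2379; b·c/n = 33·113/517 = 7.2128
Stratum 2 (40–59): n = 335; a·d/n = 36·69/335 = 7.4149; b·c/n = 226·4/335 = 2.6985
Stratum 3 (≥ 60): n = 714; a·d/n = 52·370/714 = 26.9468; b·c/n = 250·42/714 = 14.7059
OR_MH = (55.2379 + 7.4149 + 26.9468) / (7.2128 + 2.6985 + 14.7059) = 89.5996 / 24.6172 = 3.63972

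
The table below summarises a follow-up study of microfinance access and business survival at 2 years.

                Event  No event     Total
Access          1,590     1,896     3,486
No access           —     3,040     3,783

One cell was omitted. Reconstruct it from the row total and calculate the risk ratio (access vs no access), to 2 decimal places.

The missing cell is in the unexposed row: 3783 − 3040 = 743.
So a = 1590, b = 1896, c = 743, d = 3040.
RR = [a/(a+b)] / [c/(c+d)] = (1590/3486) / (743/3783) = 0.45611/0.19640 = 2.32229

2.32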